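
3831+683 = 4514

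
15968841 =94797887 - 78829046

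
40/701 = 40/701  =  0.06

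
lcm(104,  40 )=520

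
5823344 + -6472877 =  - 649533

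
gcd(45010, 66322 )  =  2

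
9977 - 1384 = 8593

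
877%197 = 89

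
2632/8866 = 1316/4433 = 0.30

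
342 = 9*38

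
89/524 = 89/524  =  0.17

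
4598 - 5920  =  - 1322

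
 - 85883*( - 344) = 29543752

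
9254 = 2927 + 6327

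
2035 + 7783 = 9818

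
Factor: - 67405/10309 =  - 5^1*13^( - 1 )*17^1=-85/13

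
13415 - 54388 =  - 40973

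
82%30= 22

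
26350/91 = 289 + 51/91 = 289.56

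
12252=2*6126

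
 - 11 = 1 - 12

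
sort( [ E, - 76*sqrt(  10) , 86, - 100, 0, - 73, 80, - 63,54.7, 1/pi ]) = [ - 76 * sqrt( 10 ),-100, - 73, - 63 , 0, 1/pi,E,  54.7, 80 , 86]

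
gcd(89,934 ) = 1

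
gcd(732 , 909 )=3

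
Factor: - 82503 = -3^2*89^1*103^1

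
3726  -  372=3354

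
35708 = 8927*4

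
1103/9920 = 1103/9920 = 0.11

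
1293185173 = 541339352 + 751845821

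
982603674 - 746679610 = 235924064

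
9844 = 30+9814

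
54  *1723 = 93042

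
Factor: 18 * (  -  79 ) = - 2^1 * 3^2*79^1 = - 1422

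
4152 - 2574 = 1578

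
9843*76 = 748068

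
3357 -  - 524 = 3881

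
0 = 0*13326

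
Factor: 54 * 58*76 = 238032 = 2^4 * 3^3*19^1*29^1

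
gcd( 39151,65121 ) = 49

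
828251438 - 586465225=241786213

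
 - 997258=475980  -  1473238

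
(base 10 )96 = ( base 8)140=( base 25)3l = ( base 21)4C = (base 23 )44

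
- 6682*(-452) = 3020264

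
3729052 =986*3782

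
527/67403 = 527/67403 = 0.01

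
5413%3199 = 2214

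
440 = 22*20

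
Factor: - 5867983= - 11^1*533453^1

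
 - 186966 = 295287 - 482253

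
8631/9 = 959 = 959.00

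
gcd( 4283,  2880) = 1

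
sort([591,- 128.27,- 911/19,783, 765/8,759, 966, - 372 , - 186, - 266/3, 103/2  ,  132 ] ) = [-372, - 186, - 128.27,  -  266/3, - 911/19  ,  103/2,765/8,132,591, 759, 783  ,  966]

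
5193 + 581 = 5774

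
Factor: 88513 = 88513^1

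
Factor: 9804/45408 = 2^ ( - 3 )*11^( - 1 )*19^1=19/88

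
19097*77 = 1470469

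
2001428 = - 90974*( - 22 )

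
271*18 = 4878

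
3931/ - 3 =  - 3931/3 = - 1310.33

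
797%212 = 161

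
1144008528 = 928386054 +215622474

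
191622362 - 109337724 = 82284638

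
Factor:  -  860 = -2^2*5^1*43^1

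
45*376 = 16920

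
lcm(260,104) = 520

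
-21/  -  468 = 7/156 = 0.04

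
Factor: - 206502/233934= - 271^1*307^( - 1) = - 271/307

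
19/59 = 19/59=0.32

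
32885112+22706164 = 55591276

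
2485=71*35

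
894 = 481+413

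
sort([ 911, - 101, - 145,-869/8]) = [ - 145,-869/8, -101 , 911] 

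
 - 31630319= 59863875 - 91494194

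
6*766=4596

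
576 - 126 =450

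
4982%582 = 326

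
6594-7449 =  - 855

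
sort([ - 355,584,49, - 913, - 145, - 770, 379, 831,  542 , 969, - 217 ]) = [ - 913 , - 770,-355,-217, -145,49, 379,542,584,831,969 ] 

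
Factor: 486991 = 486991^1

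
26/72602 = 13/36301 =0.00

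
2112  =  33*64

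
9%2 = 1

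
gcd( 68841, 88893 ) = 9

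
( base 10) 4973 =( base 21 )b5h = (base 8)11555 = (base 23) 995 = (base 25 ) 7nn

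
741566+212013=953579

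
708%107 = 66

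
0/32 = 0=0.00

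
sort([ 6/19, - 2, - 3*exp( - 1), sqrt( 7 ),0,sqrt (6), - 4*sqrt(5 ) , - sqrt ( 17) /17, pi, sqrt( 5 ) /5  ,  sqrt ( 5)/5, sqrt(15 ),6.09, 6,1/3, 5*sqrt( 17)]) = [ - 4*sqrt( 5), - 2, - 3*exp( - 1 ), - sqrt( 17 )/17,0,6/19,1/3,sqrt(5)/5,  sqrt ( 5 ) /5, sqrt(6 ),sqrt(7 ),pi, sqrt ( 15) , 6,6.09,5*sqrt ( 17 )]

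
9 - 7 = 2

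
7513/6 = 7513/6 = 1252.17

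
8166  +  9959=18125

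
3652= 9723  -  6071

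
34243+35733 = 69976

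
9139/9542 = 703/734 = 0.96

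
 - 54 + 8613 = 8559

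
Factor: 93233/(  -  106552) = - 2^( - 3 )*7^1  =  -7/8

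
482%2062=482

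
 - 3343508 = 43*(-77756) 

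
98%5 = 3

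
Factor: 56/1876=2/67 = 2^1*67^( - 1)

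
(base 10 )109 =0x6d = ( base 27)41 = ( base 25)49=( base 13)85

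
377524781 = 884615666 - 507090885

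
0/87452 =0 = 0.00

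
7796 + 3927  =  11723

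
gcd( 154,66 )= 22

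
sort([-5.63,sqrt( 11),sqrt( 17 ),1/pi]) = [ - 5.63,1/pi , sqrt(11), sqrt(  17 )]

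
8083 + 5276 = 13359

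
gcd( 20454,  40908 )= 20454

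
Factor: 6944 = 2^5*7^1  *  31^1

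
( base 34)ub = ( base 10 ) 1031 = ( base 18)335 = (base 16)407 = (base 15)48B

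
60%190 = 60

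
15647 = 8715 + 6932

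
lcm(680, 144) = 12240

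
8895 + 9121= 18016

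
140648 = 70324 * 2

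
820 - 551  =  269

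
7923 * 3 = 23769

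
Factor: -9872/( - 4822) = 4936/2411  =  2^3*617^1*2411^( - 1) 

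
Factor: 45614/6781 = 2^1*6781^( - 1) * 22807^1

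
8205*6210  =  50953050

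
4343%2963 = 1380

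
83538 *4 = 334152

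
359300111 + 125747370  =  485047481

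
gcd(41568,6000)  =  48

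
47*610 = 28670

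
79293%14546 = 6563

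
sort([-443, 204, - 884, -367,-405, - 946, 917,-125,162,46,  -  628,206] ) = [- 946,-884,-628, - 443, - 405, - 367,-125,  46, 162,204,206,917 ]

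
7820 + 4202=12022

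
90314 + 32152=122466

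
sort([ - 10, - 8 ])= [ - 10,-8]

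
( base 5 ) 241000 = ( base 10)8875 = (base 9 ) 13151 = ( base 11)6739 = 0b10001010101011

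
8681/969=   8 + 929/969 = 8.96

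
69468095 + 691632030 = 761100125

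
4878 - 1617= 3261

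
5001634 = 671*7454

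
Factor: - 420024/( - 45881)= 2^3 * 3^1 *37^1*97^( - 1) = 888/97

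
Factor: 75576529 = 7^1 * 10796647^1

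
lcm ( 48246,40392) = 1736856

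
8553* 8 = 68424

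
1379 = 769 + 610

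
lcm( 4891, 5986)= 401062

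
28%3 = 1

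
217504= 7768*28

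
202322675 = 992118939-789796264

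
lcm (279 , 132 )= 12276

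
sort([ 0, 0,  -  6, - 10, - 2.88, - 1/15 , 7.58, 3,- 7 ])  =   [ - 10,  -  7,- 6 ,-2.88, - 1/15 , 0,  0,3,  7.58 ] 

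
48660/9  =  16220/3=5406.67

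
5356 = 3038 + 2318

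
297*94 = 27918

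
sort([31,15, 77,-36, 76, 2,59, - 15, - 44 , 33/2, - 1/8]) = [ - 44,- 36, - 15, - 1/8,2, 15, 33/2,31,  59, 76,  77] 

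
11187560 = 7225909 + 3961651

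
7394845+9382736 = 16777581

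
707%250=207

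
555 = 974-419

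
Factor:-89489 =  - 109^1*821^1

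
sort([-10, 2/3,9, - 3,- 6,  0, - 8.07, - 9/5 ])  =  [ - 10, - 8.07, - 6, - 3, - 9/5,0,2/3,9]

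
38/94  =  19/47 = 0.40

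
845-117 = 728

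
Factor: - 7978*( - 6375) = 2^1*3^1*5^3*17^1*3989^1 = 50859750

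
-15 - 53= - 68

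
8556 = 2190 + 6366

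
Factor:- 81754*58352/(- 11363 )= 4770509408/11363  =  2^5*7^1 * 11^ ( - 1 ) * 41^1*521^1*997^1*1033^ (  -  1)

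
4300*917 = 3943100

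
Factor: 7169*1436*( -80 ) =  - 823574720 = - 2^6*5^1 *67^1 * 107^1 * 359^1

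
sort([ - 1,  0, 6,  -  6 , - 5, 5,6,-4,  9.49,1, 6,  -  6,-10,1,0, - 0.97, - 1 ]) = [ - 10,-6, - 6, - 5,  -  4, - 1, - 1 , - 0.97, 0 , 0 , 1,1,5,6, 6,6,  9.49] 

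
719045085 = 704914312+14130773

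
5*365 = 1825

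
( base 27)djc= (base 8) 23422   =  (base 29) bpq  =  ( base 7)41106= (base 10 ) 10002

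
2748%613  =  296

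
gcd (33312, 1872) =48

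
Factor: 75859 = 7^1 * 10837^1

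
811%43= 37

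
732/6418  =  366/3209=0.11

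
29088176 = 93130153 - 64041977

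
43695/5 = 8739 = 8739.00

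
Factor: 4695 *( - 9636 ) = -2^2*3^2*5^1*11^1*73^1*313^1 = - 45241020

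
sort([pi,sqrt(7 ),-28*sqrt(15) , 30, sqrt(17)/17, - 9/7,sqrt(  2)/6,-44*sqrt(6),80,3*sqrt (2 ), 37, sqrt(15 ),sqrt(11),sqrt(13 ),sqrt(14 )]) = [ - 28*sqrt(15 ),-44*sqrt ( 6), - 9/7,sqrt( 2)/6, sqrt(17)/17,sqrt (7), pi , sqrt (11) , sqrt(13 ),sqrt( 14), sqrt(15), 3*sqrt(2 ),30, 37, 80 ] 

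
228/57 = 4= 4.00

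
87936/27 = 3256 + 8/9 = 3256.89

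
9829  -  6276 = 3553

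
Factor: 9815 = 5^1*13^1 * 151^1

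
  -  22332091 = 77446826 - 99778917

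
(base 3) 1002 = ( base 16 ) 1d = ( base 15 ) 1e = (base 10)29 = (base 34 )t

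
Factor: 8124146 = 2^1*1811^1* 2243^1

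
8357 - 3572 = 4785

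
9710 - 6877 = 2833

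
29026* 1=29026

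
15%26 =15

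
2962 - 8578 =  - 5616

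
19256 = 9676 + 9580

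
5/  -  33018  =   - 5/33018= - 0.00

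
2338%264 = 226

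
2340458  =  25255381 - 22914923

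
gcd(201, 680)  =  1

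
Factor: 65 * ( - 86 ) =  - 5590 = - 2^1*5^1*13^1*43^1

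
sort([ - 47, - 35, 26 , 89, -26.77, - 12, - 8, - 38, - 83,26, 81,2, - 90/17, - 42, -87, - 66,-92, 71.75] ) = [ - 92, - 87, - 83, - 66 , - 47, - 42, - 38, - 35, -26.77 ,-12, - 8 , - 90/17, 2, 26 , 26,  71.75 , 81,89]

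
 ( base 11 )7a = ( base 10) 87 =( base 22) 3l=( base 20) 47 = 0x57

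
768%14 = 12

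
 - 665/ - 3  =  221 + 2/3  =  221.67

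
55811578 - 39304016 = 16507562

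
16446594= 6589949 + 9856645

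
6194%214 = 202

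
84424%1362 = 1342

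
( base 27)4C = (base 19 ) 66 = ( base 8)170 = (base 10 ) 120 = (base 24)50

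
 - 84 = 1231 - 1315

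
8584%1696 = 104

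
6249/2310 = 2083/770= 2.71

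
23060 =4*5765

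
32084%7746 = 1100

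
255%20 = 15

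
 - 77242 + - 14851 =-92093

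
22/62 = 11/31 = 0.35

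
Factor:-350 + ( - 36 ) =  - 386 = -2^1* 193^1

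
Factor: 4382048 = 2^5 * 11^1*59^1*211^1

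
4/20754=2/10377= 0.00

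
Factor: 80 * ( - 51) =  - 2^4*3^1*5^1* 17^1 = - 4080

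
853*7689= 6558717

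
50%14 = 8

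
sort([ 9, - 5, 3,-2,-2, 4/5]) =[  -  5, - 2, - 2,4/5,3,9] 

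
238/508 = 119/254 = 0.47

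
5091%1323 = 1122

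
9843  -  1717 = 8126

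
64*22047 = 1411008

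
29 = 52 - 23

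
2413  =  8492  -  6079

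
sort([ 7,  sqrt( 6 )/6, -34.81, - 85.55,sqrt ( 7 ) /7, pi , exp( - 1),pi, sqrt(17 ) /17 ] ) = [ - 85.55 , -34.81, sqrt(17 )/17, exp(-1 ),sqrt ( 7)/7, sqrt(6)/6,pi,pi,  7 ]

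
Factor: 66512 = 2^4*4157^1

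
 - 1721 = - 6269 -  - 4548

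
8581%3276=2029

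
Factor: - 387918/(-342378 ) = 937/827  =  827^ ( - 1 )*937^1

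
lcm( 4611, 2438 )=212106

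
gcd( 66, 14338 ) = 2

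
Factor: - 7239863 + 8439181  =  1199318=2^1*19^1*37^1*853^1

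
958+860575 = 861533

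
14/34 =7/17 = 0.41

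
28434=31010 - 2576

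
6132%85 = 12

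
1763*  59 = 104017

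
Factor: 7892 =2^2 * 1973^1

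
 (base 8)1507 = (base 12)59B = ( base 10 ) 839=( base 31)R2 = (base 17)2F6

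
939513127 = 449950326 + 489562801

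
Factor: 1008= 2^4 * 3^2* 7^1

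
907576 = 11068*82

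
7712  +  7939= 15651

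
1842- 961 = 881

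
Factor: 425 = 5^2*17^1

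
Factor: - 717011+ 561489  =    -  155522=-2^1*77761^1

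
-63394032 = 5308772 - 68702804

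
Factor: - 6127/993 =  - 3^( - 1 )* 11^1*331^( - 1 ) * 557^1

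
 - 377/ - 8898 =377/8898 = 0.04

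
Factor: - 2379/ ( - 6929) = 183/533 = 3^1*13^( - 1 )*41^( - 1)*61^1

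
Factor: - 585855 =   -  3^2*5^1  *47^1*277^1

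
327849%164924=162925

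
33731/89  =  379 = 379.00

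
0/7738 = 0 = 0.00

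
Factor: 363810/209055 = 134/77  =  2^1*7^ ( - 1 )*11^( - 1 )*67^1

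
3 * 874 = 2622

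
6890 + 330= 7220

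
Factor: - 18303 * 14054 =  - 257230362 = - 2^1*3^1* 6101^1*7027^1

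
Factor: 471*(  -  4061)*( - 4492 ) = 8591987652 = 2^2 * 3^1*31^1*131^1 * 157^1*1123^1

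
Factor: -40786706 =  - 2^1*17^1*73^1*16433^1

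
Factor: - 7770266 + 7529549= -240717 = - 3^1*80239^1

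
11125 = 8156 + 2969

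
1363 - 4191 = -2828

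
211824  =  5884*36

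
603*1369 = 825507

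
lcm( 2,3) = 6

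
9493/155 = 9493/155=61.25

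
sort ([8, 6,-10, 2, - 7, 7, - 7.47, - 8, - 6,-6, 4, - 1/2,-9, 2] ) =[ - 10  , - 9, - 8, - 7.47, - 7, - 6, - 6, - 1/2,  2,2,4,6,7,8 ] 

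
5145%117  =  114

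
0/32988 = 0 = 0.00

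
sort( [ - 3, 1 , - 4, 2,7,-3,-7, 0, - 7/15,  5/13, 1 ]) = [ - 7 , - 4 , - 3, - 3, - 7/15, 0, 5/13, 1 , 1, 2, 7]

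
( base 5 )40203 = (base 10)2553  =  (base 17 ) 8E3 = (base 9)3446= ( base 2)100111111001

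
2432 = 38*64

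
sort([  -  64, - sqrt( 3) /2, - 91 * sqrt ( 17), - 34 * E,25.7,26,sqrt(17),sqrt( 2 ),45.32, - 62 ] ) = [ - 91*sqrt(17),-34*E, - 64 ,-62, - sqrt ( 3) /2,sqrt( 2),  sqrt (17 ),25.7 , 26,45.32]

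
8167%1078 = 621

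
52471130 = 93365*562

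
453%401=52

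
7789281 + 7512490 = 15301771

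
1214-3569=-2355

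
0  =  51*0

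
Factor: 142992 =2^4*3^3*331^1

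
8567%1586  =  637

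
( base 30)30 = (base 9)110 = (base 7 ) 156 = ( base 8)132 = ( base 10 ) 90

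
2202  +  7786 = 9988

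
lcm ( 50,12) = 300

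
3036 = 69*44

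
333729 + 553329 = 887058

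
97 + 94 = 191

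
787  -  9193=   -8406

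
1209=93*13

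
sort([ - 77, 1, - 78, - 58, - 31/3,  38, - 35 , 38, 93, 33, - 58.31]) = [ - 78, - 77,-58.31,-58, - 35, - 31/3, 1 , 33, 38,38, 93 ]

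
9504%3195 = 3114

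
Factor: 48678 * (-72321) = -2^1*3^2*7^1 * 19^1*61^1*24107^1 = - 3520441638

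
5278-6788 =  - 1510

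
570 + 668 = 1238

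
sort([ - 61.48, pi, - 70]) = [ - 70 , -61.48, pi] 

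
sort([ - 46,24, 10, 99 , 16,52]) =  [ - 46, 10, 16, 24, 52, 99]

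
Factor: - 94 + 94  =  0=0^1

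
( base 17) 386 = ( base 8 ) 1761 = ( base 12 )701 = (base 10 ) 1009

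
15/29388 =5/9796=0.00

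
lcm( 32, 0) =0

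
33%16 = 1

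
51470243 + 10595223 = 62065466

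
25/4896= 25/4896 = 0.01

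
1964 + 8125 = 10089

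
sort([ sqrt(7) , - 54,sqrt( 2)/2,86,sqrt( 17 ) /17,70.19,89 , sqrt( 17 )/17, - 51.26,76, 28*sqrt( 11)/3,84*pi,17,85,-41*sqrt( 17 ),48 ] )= [ - 41*sqrt(17) , - 54,  -  51.26,sqrt (17 )/17,sqrt(17 )/17,sqrt( 2) /2, sqrt( 7),17,28*sqrt(11 )/3, 48,70.19,76 , 85,  86,89,  84*pi]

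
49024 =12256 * 4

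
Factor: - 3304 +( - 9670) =- 12974 = - 2^1*13^1*499^1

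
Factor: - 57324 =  - 2^2*3^1*17^1*281^1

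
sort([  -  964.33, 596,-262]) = [-964.33, - 262,596 ]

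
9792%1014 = 666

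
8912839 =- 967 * (-9217) 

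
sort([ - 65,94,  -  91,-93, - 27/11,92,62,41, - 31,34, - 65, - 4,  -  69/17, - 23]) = [- 93, - 91, - 65,  -  65, - 31 ,-23, -69/17,-4, - 27/11,34,41 , 62,92, 94 ] 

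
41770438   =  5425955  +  36344483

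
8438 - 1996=6442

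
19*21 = 399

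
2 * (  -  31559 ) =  - 63118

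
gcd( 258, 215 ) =43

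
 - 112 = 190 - 302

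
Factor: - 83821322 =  - 2^1*13^1*17^1 * 71^1 * 2671^1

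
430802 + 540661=971463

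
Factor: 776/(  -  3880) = -1/5 = - 5^( - 1 )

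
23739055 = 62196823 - 38457768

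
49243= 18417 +30826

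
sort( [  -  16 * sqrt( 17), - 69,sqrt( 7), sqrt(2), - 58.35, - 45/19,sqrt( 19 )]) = [ - 69, - 16*sqrt( 17 ), - 58.35,  -  45/19,sqrt(2), sqrt( 7),sqrt(19) ]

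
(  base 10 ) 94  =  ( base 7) 163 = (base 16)5e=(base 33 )2S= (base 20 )4e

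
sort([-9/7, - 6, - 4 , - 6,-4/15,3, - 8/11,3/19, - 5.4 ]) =[ - 6, - 6,- 5.4, - 4,-9/7, - 8/11, - 4/15, 3/19, 3]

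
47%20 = 7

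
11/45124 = 11/45124 = 0.00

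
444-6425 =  - 5981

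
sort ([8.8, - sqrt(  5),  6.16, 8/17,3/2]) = [ - sqrt( 5 ),8/17, 3/2,  6.16, 8.8 ]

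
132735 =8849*15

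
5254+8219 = 13473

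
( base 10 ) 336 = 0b101010000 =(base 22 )F6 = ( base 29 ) bh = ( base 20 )GG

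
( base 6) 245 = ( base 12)85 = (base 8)145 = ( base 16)65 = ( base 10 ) 101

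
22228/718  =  11114/359 = 30.96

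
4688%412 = 156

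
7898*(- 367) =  - 2898566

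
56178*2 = 112356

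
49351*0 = 0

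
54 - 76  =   - 22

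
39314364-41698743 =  - 2384379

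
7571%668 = 223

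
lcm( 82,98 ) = 4018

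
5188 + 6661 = 11849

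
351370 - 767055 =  - 415685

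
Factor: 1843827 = 3^1  *614609^1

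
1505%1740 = 1505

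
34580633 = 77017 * 449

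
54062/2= 27031 = 27031.00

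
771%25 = 21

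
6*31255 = 187530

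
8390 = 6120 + 2270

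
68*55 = 3740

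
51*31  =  1581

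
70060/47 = 70060/47 = 1490.64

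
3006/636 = 4  +  77/106  =  4.73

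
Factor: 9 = 3^2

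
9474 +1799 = 11273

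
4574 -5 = 4569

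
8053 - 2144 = 5909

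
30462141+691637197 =722099338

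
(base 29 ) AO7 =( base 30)A3N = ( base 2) 10001110011001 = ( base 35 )7FD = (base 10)9113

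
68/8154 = 34/4077 = 0.01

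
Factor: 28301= 7^1*13^1*311^1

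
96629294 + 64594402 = 161223696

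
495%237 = 21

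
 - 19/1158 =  - 19/1158 = - 0.02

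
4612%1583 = 1446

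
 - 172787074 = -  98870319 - 73916755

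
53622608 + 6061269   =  59683877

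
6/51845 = 6/51845=0.00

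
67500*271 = 18292500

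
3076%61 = 26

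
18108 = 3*6036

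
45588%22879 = 22709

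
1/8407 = 1/8407 = 0.00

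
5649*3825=21607425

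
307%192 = 115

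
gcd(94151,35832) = 1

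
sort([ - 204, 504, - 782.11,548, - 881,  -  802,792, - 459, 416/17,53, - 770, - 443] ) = [ - 881,-802, - 782.11, - 770,  -  459,  -  443, - 204,416/17, 53, 504, 548,792 ]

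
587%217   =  153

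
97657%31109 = 4330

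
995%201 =191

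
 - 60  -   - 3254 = 3194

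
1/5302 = 1/5302 = 0.00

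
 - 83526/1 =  - 83526 = - 83526.00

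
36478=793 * 46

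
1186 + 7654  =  8840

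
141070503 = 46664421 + 94406082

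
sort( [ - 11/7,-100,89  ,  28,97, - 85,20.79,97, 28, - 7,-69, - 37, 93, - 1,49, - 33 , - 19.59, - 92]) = [-100 ,-92, - 85, - 69,-37, - 33 , - 19.59, - 7, - 11/7, - 1,20.79,  28, 28,49,89,93, 97,97 ]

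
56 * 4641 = 259896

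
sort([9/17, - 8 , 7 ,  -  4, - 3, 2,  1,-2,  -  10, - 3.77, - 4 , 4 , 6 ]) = [ - 10,-8, - 4, - 4, - 3.77, - 3, - 2, 9/17, 1,2, 4, 6, 7] 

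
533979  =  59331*9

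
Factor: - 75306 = -2^1*3^1 * 7^1*11^1*163^1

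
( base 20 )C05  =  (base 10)4805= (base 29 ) 5KK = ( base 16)12C5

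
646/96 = 6  +  35/48 = 6.73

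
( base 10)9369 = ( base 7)36213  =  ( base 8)22231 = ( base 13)4359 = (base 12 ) 5509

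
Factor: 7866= 2^1* 3^2*19^1  *23^1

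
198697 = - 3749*( - 53) 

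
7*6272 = 43904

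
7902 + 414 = 8316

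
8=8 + 0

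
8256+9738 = 17994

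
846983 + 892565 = 1739548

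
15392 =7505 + 7887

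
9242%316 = 78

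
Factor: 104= 2^3*13^1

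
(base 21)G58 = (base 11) 5428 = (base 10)7169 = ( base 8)16001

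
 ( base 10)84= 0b1010100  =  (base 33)2I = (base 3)10010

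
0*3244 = 0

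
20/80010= 2/8001 = 0.00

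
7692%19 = 16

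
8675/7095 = 1735/1419 = 1.22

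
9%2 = 1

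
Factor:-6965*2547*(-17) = 3^2*5^1*7^1*17^1 * 199^1*283^1 = 301577535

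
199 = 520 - 321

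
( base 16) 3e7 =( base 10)999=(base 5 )12444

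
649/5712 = 649/5712 = 0.11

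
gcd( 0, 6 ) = 6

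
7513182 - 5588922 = 1924260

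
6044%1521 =1481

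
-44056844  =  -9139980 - 34916864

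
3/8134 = 3/8134=   0.00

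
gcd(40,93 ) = 1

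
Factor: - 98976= - 2^5*3^1*1031^1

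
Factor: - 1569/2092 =-2^( - 2)*3^1  =  - 3/4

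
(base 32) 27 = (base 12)5b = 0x47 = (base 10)71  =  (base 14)51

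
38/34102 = 19/17051 = 0.00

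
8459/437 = 8459/437 = 19.36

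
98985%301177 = 98985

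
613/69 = 613/69 = 8.88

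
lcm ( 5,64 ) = 320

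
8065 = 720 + 7345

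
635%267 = 101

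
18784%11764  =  7020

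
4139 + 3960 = 8099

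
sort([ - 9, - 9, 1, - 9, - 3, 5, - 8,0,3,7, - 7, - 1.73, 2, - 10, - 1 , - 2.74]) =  [ - 10, - 9 , -9, - 9, - 8, - 7, - 3,-2.74, - 1.73, - 1,  0 , 1,  2, 3, 5, 7 ]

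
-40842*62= - 2532204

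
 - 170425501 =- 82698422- 87727079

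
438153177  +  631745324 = 1069898501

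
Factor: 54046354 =2^1*67^1*403331^1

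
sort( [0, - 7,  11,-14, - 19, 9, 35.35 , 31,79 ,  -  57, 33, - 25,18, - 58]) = [ -58,-57,-25, - 19,  -  14,-7,  0, 9, 11, 18, 31,33,  35.35  ,  79]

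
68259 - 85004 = - 16745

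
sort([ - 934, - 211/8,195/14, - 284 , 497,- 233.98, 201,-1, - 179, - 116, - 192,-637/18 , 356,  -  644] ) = [ - 934, - 644, - 284, - 233.98, - 192,-179, - 116, - 637/18,  -  211/8,- 1  ,  195/14, 201, 356,  497 ]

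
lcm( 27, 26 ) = 702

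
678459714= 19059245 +659400469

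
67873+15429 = 83302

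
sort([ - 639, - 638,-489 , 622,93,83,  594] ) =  [ - 639,  -  638, - 489, 83,93, 594,622 ] 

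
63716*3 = 191148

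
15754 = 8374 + 7380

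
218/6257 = 218/6257 = 0.03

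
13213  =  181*73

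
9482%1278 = 536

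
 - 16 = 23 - 39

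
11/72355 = 11/72355 = 0.00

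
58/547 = 58/547 = 0.11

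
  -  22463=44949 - 67412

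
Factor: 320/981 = 2^6*3^(  -  2)*5^1*109^( - 1)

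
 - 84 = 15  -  99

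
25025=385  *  65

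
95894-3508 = 92386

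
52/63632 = 13/15908 = 0.00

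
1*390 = 390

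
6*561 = 3366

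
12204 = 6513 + 5691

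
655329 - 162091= 493238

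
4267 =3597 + 670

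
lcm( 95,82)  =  7790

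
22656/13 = 22656/13 = 1742.77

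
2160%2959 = 2160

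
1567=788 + 779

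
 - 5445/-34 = 160 + 5/34= 160.15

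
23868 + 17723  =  41591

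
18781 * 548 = 10291988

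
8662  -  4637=4025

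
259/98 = 2+9/14 = 2.64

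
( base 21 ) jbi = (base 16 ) 21B4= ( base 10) 8628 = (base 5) 234003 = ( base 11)6534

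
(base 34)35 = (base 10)107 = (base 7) 212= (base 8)153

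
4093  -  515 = 3578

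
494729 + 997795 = 1492524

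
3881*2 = 7762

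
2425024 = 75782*32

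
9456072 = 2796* 3382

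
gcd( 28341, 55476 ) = 603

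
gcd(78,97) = 1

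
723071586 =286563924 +436507662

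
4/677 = 4/677 = 0.01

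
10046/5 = 2009 + 1/5 = 2009.20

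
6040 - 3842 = 2198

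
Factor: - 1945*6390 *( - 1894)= 2^2*3^2*5^2*71^1*389^1*947^1 = 23539673700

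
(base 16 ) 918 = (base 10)2328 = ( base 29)2M8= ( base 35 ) 1VI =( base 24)410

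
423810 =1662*255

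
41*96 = 3936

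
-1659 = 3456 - 5115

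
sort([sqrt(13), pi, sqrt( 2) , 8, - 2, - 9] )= [ - 9, - 2, sqrt( 2),pi,sqrt ( 13 ),8 ]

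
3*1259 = 3777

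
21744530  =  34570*629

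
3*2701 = 8103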